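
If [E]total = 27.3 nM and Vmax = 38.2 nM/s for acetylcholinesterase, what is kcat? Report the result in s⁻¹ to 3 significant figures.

kcat = Vmax/[E]total = 38.2 nM/s / 27.3 nM = 1.40 s⁻¹.

1.40 s⁻¹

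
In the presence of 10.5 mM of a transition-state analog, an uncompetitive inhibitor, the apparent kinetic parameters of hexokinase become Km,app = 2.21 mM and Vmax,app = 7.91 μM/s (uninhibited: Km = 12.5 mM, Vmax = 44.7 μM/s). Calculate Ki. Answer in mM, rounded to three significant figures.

Uncompetitive: Vmax,app = Vmax/α (and Km,app = Km/α) with α = 1 + [I]/Ki.
α = Vmax/Vmax,app = 44.7/7.91 = 5.651.
Since α = 1 + [I]/Ki, [I]/Ki = 5.651 − 1 = 4.651 and Ki = 10.5/4.651 = 2.26 mM.

2.26 mM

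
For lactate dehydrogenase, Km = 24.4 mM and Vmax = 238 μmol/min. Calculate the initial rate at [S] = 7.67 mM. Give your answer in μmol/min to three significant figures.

56.9 μmol/min

[S]/(Km+[S]) = 7.67/32.07 = 0.2392, the fractional saturation.
v = 0.2392 × Vmax = 0.2392 × 238 = 56.9 μmol/min.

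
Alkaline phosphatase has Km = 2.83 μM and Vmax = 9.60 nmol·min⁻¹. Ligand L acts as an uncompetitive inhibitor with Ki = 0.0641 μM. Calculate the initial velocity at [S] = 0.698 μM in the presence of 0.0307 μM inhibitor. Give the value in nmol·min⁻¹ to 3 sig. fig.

1.73 nmol·min⁻¹

With α = 1 + [I]/Ki = 1 + 0.0307/0.0641 = 1.479, the uncompetitive rate law is v = (Vmax/α)·[S] / (Km/α + [S]).
v = (9.60/1.479)×0.698 / (2.83/1.479 + 0.698) = 4.531/2.612 = 1.73 nmol·min⁻¹.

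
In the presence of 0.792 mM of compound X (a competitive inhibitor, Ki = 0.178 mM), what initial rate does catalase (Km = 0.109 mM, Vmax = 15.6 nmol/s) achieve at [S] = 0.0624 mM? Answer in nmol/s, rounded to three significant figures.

α = 1 + [I]/Ki = 1 + 0.792/0.178 = 5.449.
For a competitive inhibitor, Vmax is unchanged and the apparent Km becomes α·Km: Km,app = 0.594 mM, Vmax,app = 15.6 nmol/s.
v = Vmax,app·[S]/(Km,app + [S]) = 15.6 × 0.0624/(0.594 + 0.0624) = 1.48 nmol/s.

1.48 nmol/s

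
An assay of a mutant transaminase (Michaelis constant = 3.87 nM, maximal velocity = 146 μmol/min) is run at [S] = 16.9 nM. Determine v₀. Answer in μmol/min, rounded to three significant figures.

v = Vmax·[S]/(Km + [S]) = 146 × 16.9 / (3.87 + 16.9)
  = 2467 / 20.77 = 119 μmol/min.

119 μmol/min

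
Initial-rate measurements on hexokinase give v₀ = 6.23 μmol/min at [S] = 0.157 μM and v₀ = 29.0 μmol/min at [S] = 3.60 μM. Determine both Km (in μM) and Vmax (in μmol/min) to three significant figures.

Km = 0.720 μM; Vmax = 34.8 μmol/min

From v = Vmax[S]/(Km+[S]), each point gives Vmax = v(Km+[S])/[S].
Equating: 6.23(Km+0.157)/0.157 = 29.0(Km+3.60)/3.60.
39.68·Km + 6.23 = 8.056·Km + 29.0, so (39.68 − 8.056)·Km = 29.0 − 6.23.
Km = 22.77/31.63 = 0.720 μM; then Vmax = 6.23(0.720+0.157)/0.157 = 34.8 μmol/min.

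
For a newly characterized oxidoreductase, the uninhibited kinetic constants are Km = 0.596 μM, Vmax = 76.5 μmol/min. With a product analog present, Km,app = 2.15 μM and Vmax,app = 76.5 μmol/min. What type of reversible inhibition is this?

competitive

Km increases (0.596 → 2.15 μM) while Vmax is unchanged — the hallmark of competitive inhibition.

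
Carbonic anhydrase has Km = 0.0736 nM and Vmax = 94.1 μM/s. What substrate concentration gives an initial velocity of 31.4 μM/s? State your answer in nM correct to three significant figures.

0.0369 nM

Rearranging v = Vmax[S]/(Km+[S]) gives [S] = Km·v/(Vmax − v).
[S] = 0.0736 × 31.4 / (94.1 − 31.4) = 2.311/62.70 = 0.0369 nM.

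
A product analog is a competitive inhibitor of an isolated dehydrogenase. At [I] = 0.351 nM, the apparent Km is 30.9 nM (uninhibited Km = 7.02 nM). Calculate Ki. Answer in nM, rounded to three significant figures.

Competitive: Km,app = α·Km with α = 1 + [I]/Ki.
α = Km,app/Km = 30.9/7.02 = 4.402.
Ki = [I]/(α − 1) = 0.351/3.402 = 0.103 nM.

0.103 nM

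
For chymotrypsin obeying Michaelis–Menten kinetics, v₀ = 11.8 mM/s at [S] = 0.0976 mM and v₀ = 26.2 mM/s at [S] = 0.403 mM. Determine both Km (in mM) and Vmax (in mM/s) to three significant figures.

From v = Vmax[S]/(Km+[S]), each point gives Vmax = v(Km+[S])/[S].
Equating: 11.8(Km+0.0976)/0.0976 = 26.2(Km+0.403)/0.403.
120.9·Km + 11.8 = 65.01·Km + 26.2, so (120.9 − 65.01)·Km = 26.2 − 11.8.
Km = 14.40/55.89 = 0.258 mM; then Vmax = 11.8(0.258+0.0976)/0.0976 = 43.0 mM/s.

Km = 0.258 mM; Vmax = 43.0 mM/s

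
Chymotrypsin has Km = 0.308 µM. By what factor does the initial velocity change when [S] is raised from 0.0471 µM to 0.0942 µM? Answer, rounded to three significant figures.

1.77

Since Vmax cancels, v₂/v₁ = [S]₂(Km+[S]₁) / [S]₁(Km+[S]₂).
= 0.0942×(0.308+0.0471) / (0.0471×(0.308+0.0942)) = 0.03345/0.01894 = 1.77.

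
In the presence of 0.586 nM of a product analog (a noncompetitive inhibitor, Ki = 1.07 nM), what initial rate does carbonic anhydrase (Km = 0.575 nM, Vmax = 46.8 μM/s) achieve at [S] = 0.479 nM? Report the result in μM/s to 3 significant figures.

With α = 1 + [I]/Ki = 1 + 0.586/1.07 = 1.548, the noncompetitive rate law is v = (Vmax/α)·[S] / (Km + [S]).
v = (46.8/1.548)×0.479 / (0.575 + 0.479) = 14.48/1.054 = 13.7 μM/s.

13.7 μM/s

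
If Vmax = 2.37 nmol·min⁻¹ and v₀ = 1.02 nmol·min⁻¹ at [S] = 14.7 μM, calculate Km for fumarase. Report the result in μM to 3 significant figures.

From v = Vmax[S]/(Km+[S]), Km = [S](Vmax − v)/v.
Km = 14.7 × (2.37 − 1.02) / 1.02 = 19.84/1.02 = 19.5 μM.

19.5 μM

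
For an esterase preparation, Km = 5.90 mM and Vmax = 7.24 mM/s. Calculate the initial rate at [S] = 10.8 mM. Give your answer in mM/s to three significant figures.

v = Vmax·[S]/(Km + [S]) = 7.24 × 10.8 / (5.90 + 10.8)
  = 78.19 / 16.70 = 4.68 mM/s.

4.68 mM/s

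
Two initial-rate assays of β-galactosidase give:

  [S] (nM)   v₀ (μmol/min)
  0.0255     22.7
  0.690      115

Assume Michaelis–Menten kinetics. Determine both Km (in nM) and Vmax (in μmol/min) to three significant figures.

In reciprocal form, 1/v = (Km/Vmax)·(1/[S]) + 1/Vmax. The two points give (1/[S], 1/v) = (39.22, 0.04405) and (1.449, 0.008696).
Slope = (0.04405 − 0.008696)/(39.22 − 1.449) = 0.0009362; intercept = 0.04405 − 0.0009362×39.22 = 0.007339.
Vmax = 1/intercept = 136 μmol/min; Km = slope × Vmax = 0.0009362 × 136 = 0.128 nM.

Km = 0.128 nM; Vmax = 136 μmol/min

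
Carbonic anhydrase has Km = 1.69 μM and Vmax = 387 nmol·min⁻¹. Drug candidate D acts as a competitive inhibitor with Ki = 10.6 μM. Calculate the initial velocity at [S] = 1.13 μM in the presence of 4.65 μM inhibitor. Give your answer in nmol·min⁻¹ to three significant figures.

With α = 1 + [I]/Ki = 1 + 4.65/10.6 = 1.439, the competitive rate law is v = Vmax[S] / (αKm + [S]).
v = 387×1.13 / (1.439×1.69 + 1.13) = 437.3/3.561 = 123 nmol·min⁻¹.

123 nmol·min⁻¹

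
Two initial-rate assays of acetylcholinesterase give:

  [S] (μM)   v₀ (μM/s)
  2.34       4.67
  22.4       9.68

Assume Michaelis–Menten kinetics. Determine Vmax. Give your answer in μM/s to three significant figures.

11.1 μM/s

In reciprocal form, 1/v = (Km/Vmax)·(1/[S]) + 1/Vmax. The two points give (1/[S], 1/v) = (0.4274, 0.2141) and (0.04464, 0.1033).
Slope = (0.2141 − 0.1033)/(0.4274 − 0.04464) = 0.2896; intercept = 0.2141 − 0.2896×0.4274 = 0.09038.
Vmax = 1/intercept = 11.1 μM/s; Km = slope × Vmax = 0.2896 × 11.1 = 3.20 μM.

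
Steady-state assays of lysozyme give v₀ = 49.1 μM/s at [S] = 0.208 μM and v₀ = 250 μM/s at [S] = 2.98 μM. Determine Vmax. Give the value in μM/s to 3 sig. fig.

From v = Vmax[S]/(Km+[S]), each point gives Vmax = v(Km+[S])/[S].
Equating: 49.1(Km+0.208)/0.208 = 250(Km+2.98)/2.98.
236.1·Km + 49.1 = 83.89·Km + 250, so (236.1 − 83.89)·Km = 250 − 49.1.
Km = 200.9/152.2 = 1.32 μM; then Vmax = 49.1(1.32+0.208)/0.208 = 361 μM/s.

361 μM/s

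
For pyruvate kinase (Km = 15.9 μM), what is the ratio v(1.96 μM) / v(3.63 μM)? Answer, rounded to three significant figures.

0.590

The fractional saturations are [S]/(Km+[S]) = 3.63/19.53 = 0.1859 and 1.96/17.86 = 0.1097.
v₂/v₁ is just their ratio: 0.1097/0.1859 = 0.590.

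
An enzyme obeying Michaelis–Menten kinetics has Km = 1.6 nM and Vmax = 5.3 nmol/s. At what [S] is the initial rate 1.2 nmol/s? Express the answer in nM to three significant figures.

0.468 nM

The required fractional saturation is v/Vmax = 1.2/5.3 = 0.2264.
Then [S]/(Km+[S]) = 0.2264 ⇒ [S] = 1.6 × 0.2264/(1 − 0.2264) = 0.468 nM.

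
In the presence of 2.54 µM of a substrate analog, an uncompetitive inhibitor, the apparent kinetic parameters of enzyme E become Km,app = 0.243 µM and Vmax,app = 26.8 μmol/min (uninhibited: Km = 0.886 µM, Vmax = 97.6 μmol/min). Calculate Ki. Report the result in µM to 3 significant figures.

Uncompetitive: Vmax,app = Vmax/α (and Km,app = Km/α) with α = 1 + [I]/Ki.
α = Vmax/Vmax,app = 97.6/26.8 = 3.642.
Since α = 1 + [I]/Ki, [I]/Ki = 3.642 − 1 = 2.642 and Ki = 2.54/2.642 = 0.961 µM.

0.961 µM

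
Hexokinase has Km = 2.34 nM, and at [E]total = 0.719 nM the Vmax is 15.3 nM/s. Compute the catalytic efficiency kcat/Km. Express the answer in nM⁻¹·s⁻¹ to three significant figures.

kcat = Vmax/[E]total = 15.3/0.719 = 21.3 s⁻¹.
kcat/Km = 21.3/2.34 = 9.09 nM⁻¹·s⁻¹.

9.09 nM⁻¹·s⁻¹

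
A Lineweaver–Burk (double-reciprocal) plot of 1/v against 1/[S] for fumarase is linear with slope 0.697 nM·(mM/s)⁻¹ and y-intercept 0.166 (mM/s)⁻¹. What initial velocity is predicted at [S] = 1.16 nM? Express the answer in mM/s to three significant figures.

1.30 mM/s

The y-intercept is 1/Vmax, so Vmax = 1/0.166 = 6.02 mM/s.
The slope is Km/Vmax, so Km = 0.697 × 6.02 = 4.20 nM.
Then v = 6.02 × 1.16/(4.20 + 1.16) = 1.30 mM/s.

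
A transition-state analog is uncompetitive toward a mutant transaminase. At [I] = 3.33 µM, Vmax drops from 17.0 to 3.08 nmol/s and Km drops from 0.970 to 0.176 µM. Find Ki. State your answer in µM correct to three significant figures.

0.737 µM

Uncompetitive: Vmax,app = Vmax/α (and Km,app = Km/α) with α = 1 + [I]/Ki.
α = Vmax/Vmax,app = 17.0/3.08 = 5.519.
Ki = [I]/(α − 1) = 3.33/4.519 = 0.737 µM.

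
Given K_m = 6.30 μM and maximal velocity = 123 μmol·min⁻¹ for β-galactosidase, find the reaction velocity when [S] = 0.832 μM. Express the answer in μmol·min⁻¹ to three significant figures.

14.3 μmol·min⁻¹

v = Vmax·[S]/(Km + [S]) = 123 × 0.832 / (6.30 + 0.832)
  = 102.3 / 7.132 = 14.3 μmol·min⁻¹.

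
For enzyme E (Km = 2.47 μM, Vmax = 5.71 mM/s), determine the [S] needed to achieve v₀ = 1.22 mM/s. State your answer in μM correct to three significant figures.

The required fractional saturation is v/Vmax = 1.22/5.71 = 0.2137.
Then [S]/(Km+[S]) = 0.2137 ⇒ [S] = 2.47 × 0.2137/(1 − 0.2137) = 0.671 μM.

0.671 μM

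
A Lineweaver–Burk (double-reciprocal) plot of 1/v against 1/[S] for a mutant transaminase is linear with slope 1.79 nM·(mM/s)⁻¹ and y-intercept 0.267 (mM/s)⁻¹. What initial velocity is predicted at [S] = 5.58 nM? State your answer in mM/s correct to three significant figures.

The y-intercept is 1/Vmax, so Vmax = 1/0.267 = 3.75 mM/s.
The slope is Km/Vmax, so Km = 1.79 × 3.75 = 6.70 nM.
Then v = 3.75 × 5.58/(6.70 + 5.58) = 1.70 mM/s.

1.70 mM/s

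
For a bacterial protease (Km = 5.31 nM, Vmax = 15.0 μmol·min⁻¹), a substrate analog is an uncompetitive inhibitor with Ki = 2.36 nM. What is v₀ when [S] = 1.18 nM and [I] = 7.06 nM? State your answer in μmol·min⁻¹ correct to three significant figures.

With α = 1 + [I]/Ki = 1 + 7.06/2.36 = 3.992, the uncompetitive rate law is v = (Vmax/α)·[S] / (Km/α + [S]).
v = (15.0/3.992)×1.18 / (5.31/3.992 + 1.18) = 4.434/2.510 = 1.77 μmol·min⁻¹.

1.77 μmol·min⁻¹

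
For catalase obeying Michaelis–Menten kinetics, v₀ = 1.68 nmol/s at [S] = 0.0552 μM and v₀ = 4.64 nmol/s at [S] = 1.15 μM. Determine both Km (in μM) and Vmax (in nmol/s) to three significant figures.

In reciprocal form, 1/v = (Km/Vmax)·(1/[S]) + 1/Vmax. The two points give (1/[S], 1/v) = (18.12, 0.5952) and (0.8696, 0.2155).
Slope = (0.5952 − 0.2155)/(18.12 − 0.8696) = 0.02202; intercept = 0.5952 − 0.02202×18.12 = 0.1964.
Vmax = 1/intercept = 5.09 nmol/s; Km = slope × Vmax = 0.02202 × 5.09 = 0.112 μM.

Km = 0.112 μM; Vmax = 5.09 nmol/s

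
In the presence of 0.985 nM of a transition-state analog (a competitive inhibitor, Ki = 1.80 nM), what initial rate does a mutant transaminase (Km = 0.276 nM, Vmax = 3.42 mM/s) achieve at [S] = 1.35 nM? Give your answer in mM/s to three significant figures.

2.60 mM/s

α = 1 + [I]/Ki = 1 + 0.985/1.80 = 1.547.
For a competitive inhibitor, Vmax is unchanged and the apparent Km becomes α·Km: Km,app = 0.427 nM, Vmax,app = 3.42 mM/s.
v = Vmax,app·[S]/(Km,app + [S]) = 3.42 × 1.35/(0.427 + 1.35) = 2.60 mM/s.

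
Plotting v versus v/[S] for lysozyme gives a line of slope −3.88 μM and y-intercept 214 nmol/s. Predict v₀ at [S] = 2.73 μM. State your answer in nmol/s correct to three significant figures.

88.4 nmol/s

In the Eadie–Hofstee form v = Vmax − Km·(v/[S]), the slope is −Km and the intercept is Vmax, so Km = 3.88 μM and Vmax = 214 nmol/s.
v = 214 × 2.73/(3.88 + 2.73) = 88.4 nmol/s.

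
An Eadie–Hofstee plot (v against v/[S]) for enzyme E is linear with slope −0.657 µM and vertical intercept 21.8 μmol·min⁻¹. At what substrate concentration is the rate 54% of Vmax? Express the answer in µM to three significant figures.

The Eadie–Hofstee slope gives Km = 0.657 µM (slope = −Km).
v/Vmax = [S]/(Km+[S]) = 0.54 ⇒ [S] = Km·0.54/(1−0.54) = 0.657 × 1.174 = 0.771 µM.

0.771 µM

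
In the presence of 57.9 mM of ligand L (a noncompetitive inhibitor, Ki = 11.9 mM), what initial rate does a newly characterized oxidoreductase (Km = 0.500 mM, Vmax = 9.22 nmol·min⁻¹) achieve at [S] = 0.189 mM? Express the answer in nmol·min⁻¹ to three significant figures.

0.431 nmol·min⁻¹

α = 1 + [I]/Ki = 1 + 57.9/11.9 = 5.866.
For a noncompetitive inhibitor, Vmax is reduced to Vmax/α while Km is unchanged: Km,app = 0.500 mM, Vmax,app = 1.57 nmol·min⁻¹.
v = Vmax,app·[S]/(Km,app + [S]) = 1.57 × 0.189/(0.500 + 0.189) = 0.431 nmol·min⁻¹.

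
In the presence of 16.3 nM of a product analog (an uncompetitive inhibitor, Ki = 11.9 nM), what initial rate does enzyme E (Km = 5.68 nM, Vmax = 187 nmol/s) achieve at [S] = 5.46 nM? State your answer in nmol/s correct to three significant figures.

α = 1 + [I]/Ki = 1 + 16.3/11.9 = 2.370.
For an uncompetitive inhibitor, both parameters are divided by α, giving Vmax/α and Km/α: Km,app = 2.40 nM, Vmax,app = 78.9 nmol/s.
v = Vmax,app·[S]/(Km,app + [S]) = 78.9 × 5.46/(2.40 + 5.46) = 54.8 nmol/s.

54.8 nmol/s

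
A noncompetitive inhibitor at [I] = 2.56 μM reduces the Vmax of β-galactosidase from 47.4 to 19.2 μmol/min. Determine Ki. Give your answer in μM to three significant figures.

Noncompetitive: Vmax,app = Vmax/α with α = 1 + [I]/Ki.
α = Vmax/Vmax,app = 47.4/19.2 = 2.469.
Since α = 1 + [I]/Ki, [I]/Ki = 2.469 − 1 = 1.469 and Ki = 2.56/1.469 = 1.74 μM.

1.74 μM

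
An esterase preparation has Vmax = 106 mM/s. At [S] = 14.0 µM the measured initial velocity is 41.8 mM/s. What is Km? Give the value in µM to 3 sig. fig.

21.5 µM

v/Vmax = 41.8/106 = 0.3943 = [S]/(Km+[S]).
So Km + [S] = [S]/0.3943 = 35.50 µM, giving Km = 35.50 − 14.0 = 21.5 µM.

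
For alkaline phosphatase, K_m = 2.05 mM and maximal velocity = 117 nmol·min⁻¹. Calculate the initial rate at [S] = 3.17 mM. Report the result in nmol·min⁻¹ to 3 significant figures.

71.1 nmol·min⁻¹

v = Vmax·[S]/(Km + [S]) = 117 × 3.17 / (2.05 + 3.17)
  = 370.9 / 5.220 = 71.1 nmol·min⁻¹.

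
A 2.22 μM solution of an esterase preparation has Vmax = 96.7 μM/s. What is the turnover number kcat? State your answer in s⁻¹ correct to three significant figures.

kcat = Vmax/[E]total = 96.7 μM/s / 2.22 μM = 43.6 s⁻¹.

43.6 s⁻¹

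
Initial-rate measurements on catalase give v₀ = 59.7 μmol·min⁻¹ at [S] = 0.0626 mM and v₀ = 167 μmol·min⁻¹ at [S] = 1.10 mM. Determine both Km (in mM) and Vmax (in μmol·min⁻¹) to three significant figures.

Km = 0.134 mM; Vmax = 187 μmol·min⁻¹

From v = Vmax[S]/(Km+[S]), each point gives Vmax = v(Km+[S])/[S].
Equating: 59.7(Km+0.0626)/0.0626 = 167(Km+1.10)/1.10.
953.7·Km + 59.7 = 151.8·Km + 167, so (953.7 − 151.8)·Km = 167 − 59.7.
Km = 107.3/801.9 = 0.134 mM; then Vmax = 59.7(0.134+0.0626)/0.0626 = 187 μmol·min⁻¹.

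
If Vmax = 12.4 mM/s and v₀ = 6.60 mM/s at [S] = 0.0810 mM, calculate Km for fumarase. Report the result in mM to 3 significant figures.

0.0712 mM

v/Vmax = 6.60/12.4 = 0.5323 = [S]/(Km+[S]).
So Km + [S] = [S]/0.5323 = 0.1522 mM, giving Km = 0.1522 − 0.0810 = 0.0712 mM.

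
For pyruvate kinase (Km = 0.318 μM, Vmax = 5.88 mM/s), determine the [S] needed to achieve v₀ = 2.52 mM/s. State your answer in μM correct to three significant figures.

The required fractional saturation is v/Vmax = 2.52/5.88 = 0.4286.
Then [S]/(Km+[S]) = 0.4286 ⇒ [S] = 0.318 × 0.4286/(1 − 0.4286) = 0.239 μM.

0.239 μM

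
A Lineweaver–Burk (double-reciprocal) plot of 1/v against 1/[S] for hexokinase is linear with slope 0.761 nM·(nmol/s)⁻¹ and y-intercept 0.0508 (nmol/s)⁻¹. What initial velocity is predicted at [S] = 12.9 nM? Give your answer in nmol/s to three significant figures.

The y-intercept is 1/Vmax, so Vmax = 1/0.0508 = 19.7 nmol/s.
The slope is Km/Vmax, so Km = 0.761 × 19.7 = 15.0 nM.
Then v = 19.7 × 12.9/(15.0 + 12.9) = 9.11 nmol/s.

9.11 nmol/s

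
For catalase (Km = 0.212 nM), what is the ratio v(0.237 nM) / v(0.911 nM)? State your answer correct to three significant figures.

0.651

Since Vmax cancels, v₂/v₁ = [S]₂(Km+[S]₁) / [S]₁(Km+[S]₂).
= 0.237×(0.212+0.911) / (0.911×(0.212+0.237)) = 0.2662/0.4090 = 0.651.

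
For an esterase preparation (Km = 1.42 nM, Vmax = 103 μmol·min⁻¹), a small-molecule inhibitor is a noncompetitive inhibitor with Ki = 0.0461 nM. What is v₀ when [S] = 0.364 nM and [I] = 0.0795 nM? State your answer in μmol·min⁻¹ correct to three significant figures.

α = 1 + [I]/Ki = 1 + 0.0795/0.0461 = 2.725.
For a noncompetitive inhibitor, Vmax is reduced to Vmax/α while Km is unchanged: Km,app = 1.42 nM, Vmax,app = 37.8 μmol·min⁻¹.
v = Vmax,app·[S]/(Km,app + [S]) = 37.8 × 0.364/(1.42 + 0.364) = 7.71 μmol·min⁻¹.

7.71 μmol·min⁻¹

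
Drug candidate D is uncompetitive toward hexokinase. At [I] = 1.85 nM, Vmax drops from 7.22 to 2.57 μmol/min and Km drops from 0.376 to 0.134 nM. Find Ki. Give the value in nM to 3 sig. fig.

Uncompetitive: Vmax,app = Vmax/α (and Km,app = Km/α) with α = 1 + [I]/Ki.
α = Vmax/Vmax,app = 7.22/2.57 = 2.809.
Ki = [I]/(α − 1) = 1.85/1.809 = 1.02 nM.

1.02 nM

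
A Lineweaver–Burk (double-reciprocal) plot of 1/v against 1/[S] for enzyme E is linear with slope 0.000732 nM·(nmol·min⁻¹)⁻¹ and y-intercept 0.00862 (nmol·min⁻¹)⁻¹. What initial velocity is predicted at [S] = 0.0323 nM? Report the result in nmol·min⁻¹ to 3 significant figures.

32.0 nmol·min⁻¹

The y-intercept is 1/Vmax, so Vmax = 1/0.00862 = 116 nmol·min⁻¹.
The slope is Km/Vmax, so Km = 0.000732 × 116 = 0.0849 nM.
Then v = 116 × 0.0323/(0.0849 + 0.0323) = 32.0 nmol·min⁻¹.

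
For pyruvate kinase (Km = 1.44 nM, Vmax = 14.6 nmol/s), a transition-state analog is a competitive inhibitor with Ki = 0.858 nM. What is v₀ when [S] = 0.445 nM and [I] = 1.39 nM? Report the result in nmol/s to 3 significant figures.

1.54 nmol/s

α = 1 + [I]/Ki = 1 + 1.39/0.858 = 2.620.
For a competitive inhibitor, Vmax is unchanged and the apparent Km becomes α·Km: Km,app = 3.77 nM, Vmax,app = 14.6 nmol/s.
v = Vmax,app·[S]/(Km,app + [S]) = 14.6 × 0.445/(3.77 + 0.445) = 1.54 nmol/s.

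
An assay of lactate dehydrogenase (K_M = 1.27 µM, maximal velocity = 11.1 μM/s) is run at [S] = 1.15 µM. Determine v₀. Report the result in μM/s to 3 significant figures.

v = Vmax·[S]/(Km + [S]) = 11.1 × 1.15 / (1.27 + 1.15)
  = 12.76 / 2.420 = 5.27 μM/s.

5.27 μM/s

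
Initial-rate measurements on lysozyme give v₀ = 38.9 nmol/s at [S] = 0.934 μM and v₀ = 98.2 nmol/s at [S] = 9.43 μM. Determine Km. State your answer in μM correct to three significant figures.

1.90 μM

From v = Vmax[S]/(Km+[S]), each point gives Vmax = v(Km+[S])/[S].
Equating: 38.9(Km+0.934)/0.934 = 98.2(Km+9.43)/9.43.
41.65·Km + 38.9 = 10.41·Km + 98.2, so (41.65 − 10.41)·Km = 98.2 − 38.9.
Km = 59.30/31.24 = 1.90 μM; then Vmax = 38.9(1.90+0.934)/0.934 = 118 nmol/s.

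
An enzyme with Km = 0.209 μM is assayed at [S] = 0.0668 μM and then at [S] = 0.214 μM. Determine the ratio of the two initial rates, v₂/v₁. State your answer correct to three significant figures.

The fractional saturations are [S]/(Km+[S]) = 0.0668/0.2758 = 0.2422 and 0.214/0.4230 = 0.5059.
v₂/v₁ is just their ratio: 0.5059/0.2422 = 2.09.

2.09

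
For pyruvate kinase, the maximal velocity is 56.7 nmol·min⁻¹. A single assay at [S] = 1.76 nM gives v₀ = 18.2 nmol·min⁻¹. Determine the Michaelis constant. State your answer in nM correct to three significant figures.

3.72 nM

v/Vmax = 18.2/56.7 = 0.3210 = [S]/(Km+[S]).
So Km + [S] = [S]/0.3210 = 5.483 nM, giving Km = 5.483 − 1.76 = 3.72 nM.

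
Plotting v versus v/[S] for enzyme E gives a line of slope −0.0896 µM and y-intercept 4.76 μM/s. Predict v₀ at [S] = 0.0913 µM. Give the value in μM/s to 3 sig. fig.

2.40 μM/s

In the Eadie–Hofstee form v = Vmax − Km·(v/[S]), the slope is −Km and the intercept is Vmax, so Km = 0.0896 µM and Vmax = 4.76 μM/s.
v = 4.76 × 0.0913/(0.0896 + 0.0913) = 2.40 μM/s.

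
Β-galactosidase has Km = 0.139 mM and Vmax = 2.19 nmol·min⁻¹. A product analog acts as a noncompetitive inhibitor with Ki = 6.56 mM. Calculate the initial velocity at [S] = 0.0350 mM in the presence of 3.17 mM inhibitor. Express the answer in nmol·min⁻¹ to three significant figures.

α = 1 + [I]/Ki = 1 + 3.17/6.56 = 1.483.
For a noncompetitive inhibitor, Vmax is reduced to Vmax/α while Km is unchanged: Km,app = 0.139 mM, Vmax,app = 1.48 nmol·min⁻¹.
v = Vmax,app·[S]/(Km,app + [S]) = 1.48 × 0.0350/(0.139 + 0.0350) = 0.297 nmol·min⁻¹.

0.297 nmol·min⁻¹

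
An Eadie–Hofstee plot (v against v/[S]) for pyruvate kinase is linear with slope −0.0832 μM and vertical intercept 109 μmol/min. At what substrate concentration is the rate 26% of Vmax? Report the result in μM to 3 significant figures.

The Eadie–Hofstee slope gives Km = 0.0832 μM (slope = −Km).
v/Vmax = [S]/(Km+[S]) = 0.26 ⇒ [S] = Km·0.26/(1−0.26) = 0.0832 × 0.3514 = 0.0292 μM.

0.0292 μM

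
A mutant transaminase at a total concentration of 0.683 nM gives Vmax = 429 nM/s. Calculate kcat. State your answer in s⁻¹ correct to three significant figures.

628 s⁻¹

kcat = Vmax/[E]total = 429 nM/s / 0.683 nM = 628 s⁻¹.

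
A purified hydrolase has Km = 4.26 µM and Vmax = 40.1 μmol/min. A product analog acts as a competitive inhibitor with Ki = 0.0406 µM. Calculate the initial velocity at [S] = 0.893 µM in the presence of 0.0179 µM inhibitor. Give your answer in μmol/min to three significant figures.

With α = 1 + [I]/Ki = 1 + 0.0179/0.0406 = 1.441, the competitive rate law is v = Vmax[S] / (αKm + [S]).
v = 40.1×0.893 / (1.441×4.26 + 0.893) = 35.81/7.031 = 5.09 μmol/min.

5.09 μmol/min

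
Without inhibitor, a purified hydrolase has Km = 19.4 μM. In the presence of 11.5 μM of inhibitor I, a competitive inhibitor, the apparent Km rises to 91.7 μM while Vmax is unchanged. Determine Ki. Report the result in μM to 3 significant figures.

Competitive: Km,app = α·Km with α = 1 + [I]/Ki.
α = Km,app/Km = 91.7/19.4 = 4.727.
Since α = 1 + [I]/Ki, [I]/Ki = 4.727 − 1 = 3.727 and Ki = 11.5/3.727 = 3.09 μM.

3.09 μM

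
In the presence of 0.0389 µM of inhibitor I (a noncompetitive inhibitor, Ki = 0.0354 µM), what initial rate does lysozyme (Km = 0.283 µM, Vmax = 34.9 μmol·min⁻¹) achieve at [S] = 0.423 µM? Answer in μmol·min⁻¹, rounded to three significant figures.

α = 1 + [I]/Ki = 1 + 0.0389/0.0354 = 2.099.
For a noncompetitive inhibitor, Vmax is reduced to Vmax/α while Km is unchanged: Km,app = 0.283 µM, Vmax,app = 16.6 μmol·min⁻¹.
v = Vmax,app·[S]/(Km,app + [S]) = 16.6 × 0.423/(0.283 + 0.423) = 9.96 μmol·min⁻¹.

9.96 μmol·min⁻¹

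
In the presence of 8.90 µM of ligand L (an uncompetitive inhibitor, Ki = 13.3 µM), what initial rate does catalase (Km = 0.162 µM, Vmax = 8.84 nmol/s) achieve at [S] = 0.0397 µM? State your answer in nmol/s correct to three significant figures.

1.54 nmol/s

With α = 1 + [I]/Ki = 1 + 8.90/13.3 = 1.669, the uncompetitive rate law is v = (Vmax/α)·[S] / (Km/α + [S]).
v = (8.84/1.669)×0.0397 / (0.162/1.669 + 0.0397) = 0.2103/0.1368 = 1.54 nmol/s.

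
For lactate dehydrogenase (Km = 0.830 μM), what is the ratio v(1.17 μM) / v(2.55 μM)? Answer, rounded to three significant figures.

The fractional saturations are [S]/(Km+[S]) = 2.55/3.380 = 0.7544 and 1.17/2.000 = 0.5850.
v₂/v₁ is just their ratio: 0.5850/0.7544 = 0.775.

0.775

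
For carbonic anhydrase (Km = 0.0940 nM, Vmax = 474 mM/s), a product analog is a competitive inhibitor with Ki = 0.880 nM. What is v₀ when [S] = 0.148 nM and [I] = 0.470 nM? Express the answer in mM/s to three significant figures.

240 mM/s

α = 1 + [I]/Ki = 1 + 0.470/0.880 = 1.534.
For a competitive inhibitor, Vmax is unchanged and the apparent Km becomes α·Km: Km,app = 0.144 nM, Vmax,app = 474 mM/s.
v = Vmax,app·[S]/(Km,app + [S]) = 474 × 0.148/(0.144 + 0.148) = 240 mM/s.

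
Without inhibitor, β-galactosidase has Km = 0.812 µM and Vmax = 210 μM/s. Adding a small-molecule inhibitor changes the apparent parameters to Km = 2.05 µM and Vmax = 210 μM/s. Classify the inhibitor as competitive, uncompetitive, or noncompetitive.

competitive

Km increases (0.812 → 2.05 µM) while Vmax is unchanged — the hallmark of competitive inhibition.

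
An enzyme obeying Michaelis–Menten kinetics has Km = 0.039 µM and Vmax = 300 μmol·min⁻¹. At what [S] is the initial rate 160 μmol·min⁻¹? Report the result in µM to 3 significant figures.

0.0446 µM

The required fractional saturation is v/Vmax = 160/300 = 0.5333.
Then [S]/(Km+[S]) = 0.5333 ⇒ [S] = 0.039 × 0.5333/(1 − 0.5333) = 0.0446 µM.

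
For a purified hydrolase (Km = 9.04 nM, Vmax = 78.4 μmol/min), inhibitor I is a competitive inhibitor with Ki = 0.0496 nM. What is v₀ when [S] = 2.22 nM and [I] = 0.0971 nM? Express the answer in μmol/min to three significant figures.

6.01 μmol/min

With α = 1 + [I]/Ki = 1 + 0.0971/0.0496 = 2.958, the competitive rate law is v = Vmax[S] / (αKm + [S]).
v = 78.4×2.22 / (2.958×9.04 + 2.22) = 174.0/28.96 = 6.01 μmol/min.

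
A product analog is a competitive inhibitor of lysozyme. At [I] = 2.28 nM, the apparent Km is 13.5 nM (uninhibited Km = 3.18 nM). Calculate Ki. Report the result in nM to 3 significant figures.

Competitive: Km,app = α·Km with α = 1 + [I]/Ki.
α = Km,app/Km = 13.5/3.18 = 4.245.
Ki = [I]/(α − 1) = 2.28/3.245 = 0.703 nM.

0.703 nM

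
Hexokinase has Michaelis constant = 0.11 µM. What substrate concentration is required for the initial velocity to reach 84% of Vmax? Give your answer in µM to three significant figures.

v/Vmax = [S]/(Km+[S]) = 0.84, so [S] = Km·0.84/(1 − 0.84) = 0.11 × 5.250.
[S] = 0.577 µM.

0.577 µM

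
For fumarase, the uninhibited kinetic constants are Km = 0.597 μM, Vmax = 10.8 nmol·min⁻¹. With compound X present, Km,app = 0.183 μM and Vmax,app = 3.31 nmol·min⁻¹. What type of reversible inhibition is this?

Both Km and Vmax decrease by the same factor (~3.26-fold) — characteristic of uncompetitive inhibition.

uncompetitive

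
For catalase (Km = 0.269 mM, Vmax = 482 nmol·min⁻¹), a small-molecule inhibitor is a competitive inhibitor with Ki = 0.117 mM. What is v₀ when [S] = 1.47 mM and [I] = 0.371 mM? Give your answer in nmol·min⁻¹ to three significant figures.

273 nmol·min⁻¹

With α = 1 + [I]/Ki = 1 + 0.371/0.117 = 4.171, the competitive rate law is v = Vmax[S] / (αKm + [S]).
v = 482×1.47 / (4.171×0.269 + 1.47) = 708.5/2.592 = 273 nmol·min⁻¹.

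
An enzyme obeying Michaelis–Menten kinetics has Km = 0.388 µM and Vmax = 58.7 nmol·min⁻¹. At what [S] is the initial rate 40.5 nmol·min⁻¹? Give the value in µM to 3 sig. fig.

The required fractional saturation is v/Vmax = 40.5/58.7 = 0.6899.
Then [S]/(Km+[S]) = 0.6899 ⇒ [S] = 0.388 × 0.6899/(1 − 0.6899) = 0.863 µM.

0.863 µM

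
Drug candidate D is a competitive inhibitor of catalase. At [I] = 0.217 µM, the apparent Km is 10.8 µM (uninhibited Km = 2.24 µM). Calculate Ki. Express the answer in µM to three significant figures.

Competitive: Km,app = α·Km with α = 1 + [I]/Ki.
α = Km,app/Km = 10.8/2.24 = 4.821.
Ki = [I]/(α − 1) = 0.217/3.821 = 0.0568 µM.

0.0568 µM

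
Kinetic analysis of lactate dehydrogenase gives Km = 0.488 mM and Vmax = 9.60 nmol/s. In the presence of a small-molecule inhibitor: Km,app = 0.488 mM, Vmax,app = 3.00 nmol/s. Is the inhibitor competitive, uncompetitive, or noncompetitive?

Vmax decreases (9.60 → 3.00 nmol/s) while Km is unchanged — pure noncompetitive inhibition.

noncompetitive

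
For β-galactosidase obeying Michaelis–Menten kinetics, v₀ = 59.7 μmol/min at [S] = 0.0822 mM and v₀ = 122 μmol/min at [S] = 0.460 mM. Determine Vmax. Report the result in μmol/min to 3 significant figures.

From v = Vmax[S]/(Km+[S]), each point gives Vmax = v(Km+[S])/[S].
Equating: 59.7(Km+0.0822)/0.0822 = 122(Km+0.460)/0.460.
726.3·Km + 59.7 = 265.2·Km + 122, so (726.3 − 265.2)·Km = 122 − 59.7.
Km = 62.30/461.1 = 0.135 mM; then Vmax = 59.7(0.135+0.0822)/0.0822 = 158 μmol/min.

158 μmol/min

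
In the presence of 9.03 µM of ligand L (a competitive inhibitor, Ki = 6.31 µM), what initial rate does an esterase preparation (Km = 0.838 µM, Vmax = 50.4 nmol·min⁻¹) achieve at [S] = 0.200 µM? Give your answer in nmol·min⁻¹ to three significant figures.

4.51 nmol·min⁻¹

With α = 1 + [I]/Ki = 1 + 9.03/6.31 = 2.431, the competitive rate law is v = Vmax[S] / (αKm + [S]).
v = 50.4×0.200 / (2.431×0.838 + 0.200) = 10.08/2.237 = 4.51 nmol·min⁻¹.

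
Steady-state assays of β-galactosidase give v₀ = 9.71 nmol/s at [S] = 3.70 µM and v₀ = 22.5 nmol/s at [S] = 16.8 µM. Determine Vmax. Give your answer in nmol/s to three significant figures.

In reciprocal form, 1/v = (Km/Vmax)·(1/[S]) + 1/Vmax. The two points give (1/[S], 1/v) = (0.2703, 0.1030) and (0.05952, 0.04444).
Slope = (0.1030 − 0.04444)/(0.2703 − 0.05952) = 0.2778; intercept = 0.1030 − 0.2778×0.2703 = 0.02791.
Vmax = 1/intercept = 35.8 nmol/s; Km = slope × Vmax = 0.2778 × 35.8 = 9.95 µM.

35.8 nmol/s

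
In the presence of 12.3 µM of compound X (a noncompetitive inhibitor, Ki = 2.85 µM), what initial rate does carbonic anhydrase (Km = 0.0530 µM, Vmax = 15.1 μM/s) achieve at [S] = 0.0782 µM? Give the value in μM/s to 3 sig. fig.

α = 1 + [I]/Ki = 1 + 12.3/2.85 = 5.316.
For a noncompetitive inhibitor, Vmax is reduced to Vmax/α while Km is unchanged: Km,app = 0.0530 µM, Vmax,app = 2.84 μM/s.
v = Vmax,app·[S]/(Km,app + [S]) = 2.84 × 0.0782/(0.0530 + 0.0782) = 1.69 μM/s.

1.69 μM/s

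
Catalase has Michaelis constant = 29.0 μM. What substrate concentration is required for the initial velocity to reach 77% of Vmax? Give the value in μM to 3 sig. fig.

97.1 μM

v/Vmax = [S]/(Km+[S]) = 0.77, so [S] = Km·0.77/(1 − 0.77) = 29.0 × 3.348.
[S] = 97.1 μM.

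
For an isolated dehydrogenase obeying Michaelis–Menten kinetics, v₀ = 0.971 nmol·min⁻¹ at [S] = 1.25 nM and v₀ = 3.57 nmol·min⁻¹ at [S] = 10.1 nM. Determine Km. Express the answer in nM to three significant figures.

6.14 nM

In reciprocal form, 1/v = (Km/Vmax)·(1/[S]) + 1/Vmax. The two points give (1/[S], 1/v) = (0.8000, 1.030) and (0.09901, 0.2801).
Slope = (1.030 − 0.2801)/(0.8000 − 0.09901) = 1.070; intercept = 1.030 − 1.070×0.8000 = 0.1742.
Vmax = 1/intercept = 5.74 nmol·min⁻¹; Km = slope × Vmax = 1.070 × 5.74 = 6.14 nM.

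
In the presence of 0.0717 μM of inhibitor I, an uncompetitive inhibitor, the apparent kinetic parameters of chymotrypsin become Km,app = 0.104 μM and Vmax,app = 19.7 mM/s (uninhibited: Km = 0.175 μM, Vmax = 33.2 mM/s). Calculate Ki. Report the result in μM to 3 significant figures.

Uncompetitive: Vmax,app = Vmax/α (and Km,app = Km/α) with α = 1 + [I]/Ki.
α = Vmax/Vmax,app = 33.2/19.7 = 1.685.
Ki = [I]/(α − 1) = 0.0717/0.6853 = 0.105 μM.

0.105 μM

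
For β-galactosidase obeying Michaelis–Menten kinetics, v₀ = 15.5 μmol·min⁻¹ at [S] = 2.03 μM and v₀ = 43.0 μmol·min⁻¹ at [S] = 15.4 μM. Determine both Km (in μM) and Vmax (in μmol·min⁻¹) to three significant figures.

Km = 5.68 μM; Vmax = 58.9 μmol·min⁻¹

In reciprocal form, 1/v = (Km/Vmax)·(1/[S]) + 1/Vmax. The two points give (1/[S], 1/v) = (0.4926, 0.06452) and (0.06494, 0.02326).
Slope = (0.06452 − 0.02326)/(0.4926 − 0.06494) = 0.09648; intercept = 0.06452 − 0.09648×0.4926 = 0.01699.
Vmax = 1/intercept = 58.9 μmol·min⁻¹; Km = slope × Vmax = 0.09648 × 58.9 = 5.68 μM.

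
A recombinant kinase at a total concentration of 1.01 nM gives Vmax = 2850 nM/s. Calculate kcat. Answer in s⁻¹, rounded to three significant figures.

2820 s⁻¹

kcat = Vmax/[E]total = 2850 nM/s / 1.01 nM = 2820 s⁻¹.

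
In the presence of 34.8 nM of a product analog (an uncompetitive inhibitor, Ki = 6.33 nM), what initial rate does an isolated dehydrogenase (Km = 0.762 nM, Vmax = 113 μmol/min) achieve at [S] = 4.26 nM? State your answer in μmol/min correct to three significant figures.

16.9 μmol/min

With α = 1 + [I]/Ki = 1 + 34.8/6.33 = 6.498, the uncompetitive rate law is v = (Vmax/α)·[S] / (Km/α + [S]).
v = (113/6.498)×4.26 / (0.762/6.498 + 4.26) = 74.09/4.377 = 16.9 μmol/min.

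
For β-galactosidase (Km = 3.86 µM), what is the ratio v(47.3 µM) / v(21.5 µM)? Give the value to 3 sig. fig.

Since Vmax cancels, v₂/v₁ = [S]₂(Km+[S]₁) / [S]₁(Km+[S]₂).
= 47.3×(3.86+21.5) / (21.5×(3.86+47.3)) = 1200/1100 = 1.09.

1.09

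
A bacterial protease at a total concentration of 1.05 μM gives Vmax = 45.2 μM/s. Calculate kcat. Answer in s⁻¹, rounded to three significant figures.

kcat = Vmax/[E]total = 45.2 μM/s / 1.05 μM = 43.0 s⁻¹.

43.0 s⁻¹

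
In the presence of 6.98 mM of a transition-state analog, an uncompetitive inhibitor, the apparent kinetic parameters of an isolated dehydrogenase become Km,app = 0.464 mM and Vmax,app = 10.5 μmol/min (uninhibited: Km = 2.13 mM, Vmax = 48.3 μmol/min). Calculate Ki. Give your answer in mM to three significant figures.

1.94 mM

Uncompetitive: Vmax,app = Vmax/α (and Km,app = Km/α) with α = 1 + [I]/Ki.
α = Vmax/Vmax,app = 48.3/10.5 = 4.600.
Ki = [I]/(α − 1) = 6.98/3.600 = 1.94 mM.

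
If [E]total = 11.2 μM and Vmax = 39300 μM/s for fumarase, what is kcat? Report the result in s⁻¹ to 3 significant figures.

3510 s⁻¹

kcat = Vmax/[E]total = 39300 μM/s / 11.2 μM = 3510 s⁻¹.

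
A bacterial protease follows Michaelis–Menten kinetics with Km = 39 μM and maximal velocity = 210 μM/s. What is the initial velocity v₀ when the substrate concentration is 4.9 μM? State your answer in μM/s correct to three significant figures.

23.4 μM/s

v = Vmax·[S]/(Km + [S]) = 210 × 4.9 / (39 + 4.9)
  = 1029 / 43.90 = 23.4 μM/s.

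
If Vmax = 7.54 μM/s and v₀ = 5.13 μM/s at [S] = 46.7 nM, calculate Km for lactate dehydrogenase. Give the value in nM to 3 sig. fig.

v/Vmax = 5.13/7.54 = 0.6804 = [S]/(Km+[S]).
So Km + [S] = [S]/0.6804 = 68.64 nM, giving Km = 68.64 − 46.7 = 21.9 nM.

21.9 nM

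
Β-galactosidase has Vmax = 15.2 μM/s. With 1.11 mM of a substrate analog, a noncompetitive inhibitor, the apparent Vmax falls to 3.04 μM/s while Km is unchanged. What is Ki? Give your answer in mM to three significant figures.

0.278 mM

Noncompetitive: Vmax,app = Vmax/α with α = 1 + [I]/Ki.
α = Vmax/Vmax,app = 15.2/3.04 = 5.000.
Since α = 1 + [I]/Ki, [I]/Ki = 5.000 − 1 = 4.000 and Ki = 1.11/4.000 = 0.278 mM.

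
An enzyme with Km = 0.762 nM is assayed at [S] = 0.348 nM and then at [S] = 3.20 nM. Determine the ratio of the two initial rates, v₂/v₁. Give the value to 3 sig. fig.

Since Vmax cancels, v₂/v₁ = [S]₂(Km+[S]₁) / [S]₁(Km+[S]₂).
= 3.20×(0.762+0.348) / (0.348×(0.762+3.20)) = 3.552/1.379 = 2.58.

2.58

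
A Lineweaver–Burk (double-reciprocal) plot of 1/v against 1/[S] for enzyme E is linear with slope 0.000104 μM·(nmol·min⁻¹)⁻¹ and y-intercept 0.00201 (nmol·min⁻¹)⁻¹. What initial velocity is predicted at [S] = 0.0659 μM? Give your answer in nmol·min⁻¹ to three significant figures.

279 nmol·min⁻¹

The y-intercept is 1/Vmax, so Vmax = 1/0.00201 = 498 nmol·min⁻¹.
The slope is Km/Vmax, so Km = 0.000104 × 498 = 0.0517 μM.
Then v = 498 × 0.0659/(0.0517 + 0.0659) = 279 nmol·min⁻¹.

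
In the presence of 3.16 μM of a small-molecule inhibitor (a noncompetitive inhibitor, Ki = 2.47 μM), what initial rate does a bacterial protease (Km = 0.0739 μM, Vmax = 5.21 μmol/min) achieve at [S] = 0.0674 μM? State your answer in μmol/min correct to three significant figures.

1.09 μmol/min

With α = 1 + [I]/Ki = 1 + 3.16/2.47 = 2.279, the noncompetitive rate law is v = (Vmax/α)·[S] / (Km + [S]).
v = (5.21/2.279)×0.0674 / (0.0739 + 0.0674) = 0.1541/0.1413 = 1.09 μmol/min.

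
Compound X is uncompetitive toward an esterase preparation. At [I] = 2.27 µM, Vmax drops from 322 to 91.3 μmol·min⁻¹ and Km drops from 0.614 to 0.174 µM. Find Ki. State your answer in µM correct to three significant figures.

Uncompetitive: Vmax,app = Vmax/α (and Km,app = Km/α) with α = 1 + [I]/Ki.
α = Vmax/Vmax,app = 322/91.3 = 3.527.
Ki = [I]/(α − 1) = 2.27/2.527 = 0.898 µM.

0.898 µM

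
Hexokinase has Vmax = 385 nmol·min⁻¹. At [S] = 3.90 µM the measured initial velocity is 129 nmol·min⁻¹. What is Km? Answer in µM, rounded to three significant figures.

7.74 µM

v/Vmax = 129/385 = 0.3351 = [S]/(Km+[S]).
So Km + [S] = [S]/0.3351 = 11.64 µM, giving Km = 11.64 − 3.90 = 7.74 µM.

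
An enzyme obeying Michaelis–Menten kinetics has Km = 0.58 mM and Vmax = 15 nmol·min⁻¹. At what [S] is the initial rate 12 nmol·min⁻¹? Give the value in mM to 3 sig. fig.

2.32 mM

Rearranging v = Vmax[S]/(Km+[S]) gives [S] = Km·v/(Vmax − v).
[S] = 0.58 × 12 / (15 − 12) = 6.960/3.000 = 2.32 mM.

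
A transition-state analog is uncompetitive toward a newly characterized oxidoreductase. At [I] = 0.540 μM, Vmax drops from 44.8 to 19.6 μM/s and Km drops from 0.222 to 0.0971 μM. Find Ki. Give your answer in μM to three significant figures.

Uncompetitive: Vmax,app = Vmax/α (and Km,app = Km/α) with α = 1 + [I]/Ki.
α = Vmax/Vmax,app = 44.8/19.6 = 2.286.
Since α = 1 + [I]/Ki, [I]/Ki = 2.286 − 1 = 1.286 and Ki = 0.540/1.286 = 0.420 μM.

0.420 μM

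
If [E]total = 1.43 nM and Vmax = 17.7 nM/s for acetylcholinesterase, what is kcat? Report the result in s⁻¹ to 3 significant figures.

kcat = Vmax/[E]total = 17.7 nM/s / 1.43 nM = 12.4 s⁻¹.

12.4 s⁻¹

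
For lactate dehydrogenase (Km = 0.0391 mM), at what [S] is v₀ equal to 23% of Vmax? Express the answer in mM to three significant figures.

0.0117 mM

v/Vmax = [S]/(Km+[S]) = 0.23, so [S] = Km·0.23/(1 − 0.23) = 0.0391 × 0.2987.
[S] = 0.0117 mM.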